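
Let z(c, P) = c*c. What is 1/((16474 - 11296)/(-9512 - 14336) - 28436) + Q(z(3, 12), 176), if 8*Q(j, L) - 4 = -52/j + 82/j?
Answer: 3729664895/4068881436 ≈ 0.91663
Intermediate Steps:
z(c, P) = c**2
Q(j, L) = 1/2 + 15/(4*j) (Q(j, L) = 1/2 + (-52/j + 82/j)/8 = 1/2 + (30/j)/8 = 1/2 + 15/(4*j))
1/((16474 - 11296)/(-9512 - 14336) - 28436) + Q(z(3, 12), 176) = 1/((16474 - 11296)/(-9512 - 14336) - 28436) + (15 + 2*3**2)/(4*(3**2)) = 1/(5178/(-23848) - 28436) + (1/4)*(15 + 2*9)/9 = 1/(5178*(-1/23848) - 28436) + (1/4)*(1/9)*(15 + 18) = 1/(-2589/11924 - 28436) + (1/4)*(1/9)*33 = 1/(-339073453/11924) + 11/12 = -11924/339073453 + 11/12 = 3729664895/4068881436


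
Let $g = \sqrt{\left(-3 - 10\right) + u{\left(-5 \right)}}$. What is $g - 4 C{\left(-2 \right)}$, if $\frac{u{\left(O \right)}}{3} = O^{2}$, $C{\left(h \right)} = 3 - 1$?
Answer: $-8 + \sqrt{62} \approx -0.12599$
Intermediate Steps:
$C{\left(h \right)} = 2$
$u{\left(O \right)} = 3 O^{2}$
$g = \sqrt{62}$ ($g = \sqrt{\left(-3 - 10\right) + 3 \left(-5\right)^{2}} = \sqrt{\left(-3 - 10\right) + 3 \cdot 25} = \sqrt{-13 + 75} = \sqrt{62} \approx 7.874$)
$g - 4 C{\left(-2 \right)} = \sqrt{62} - 8 = -8 + \sqrt{62}$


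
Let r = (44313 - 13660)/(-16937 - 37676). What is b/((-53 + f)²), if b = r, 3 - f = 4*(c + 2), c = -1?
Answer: -30653/159251508 ≈ -0.00019248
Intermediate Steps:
f = -1 (f = 3 - 4*(-1 + 2) = 3 - 4 = -1)
r = -30653/54613 (r = 30653/(-54613) = 30653*(-1/54613) = -30653/54613 ≈ -0.56128)
b = -30653/54613 ≈ -0.56128
b/((-53 + f)²) = -30653/(54613*(-53 - 1)²) = -30653/(54613*((-54)²)) = -30653/54613/2916 = -30653/54613*1/2916 = -30653/159251508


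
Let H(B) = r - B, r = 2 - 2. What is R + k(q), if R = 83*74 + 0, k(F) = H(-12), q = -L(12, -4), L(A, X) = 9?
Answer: 6154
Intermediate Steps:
r = 0
q = -9 (q = -1*9 = -9)
H(B) = -B (H(B) = 0 - B = -B)
k(F) = 12 (k(F) = -1*(-12) = 12)
R = 6142 (R = 6142 + 0 = 6142)
R + k(q) = 6142 + 12 = 6154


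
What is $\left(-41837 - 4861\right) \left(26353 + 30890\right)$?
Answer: $-2673133614$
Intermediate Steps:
$\left(-41837 - 4861\right) \left(26353 + 30890\right) = \left(-46698\right) 57243 = -2673133614$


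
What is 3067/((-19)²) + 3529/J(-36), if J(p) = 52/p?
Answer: -11425850/4693 ≈ -2434.7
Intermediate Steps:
3067/((-19)²) + 3529/J(-36) = 3067/((-19)²) + 3529/((52/(-36))) = 3067/361 + 3529/((52*(-1/36))) = 3067*(1/361) + 3529/(-13/9) = 3067/361 + 3529*(-9/13) = 3067/361 - 31761/13 = -11425850/4693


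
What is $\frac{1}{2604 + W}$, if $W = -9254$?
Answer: $- \frac{1}{6650} \approx -0.00015038$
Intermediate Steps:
$\frac{1}{2604 + W} = \frac{1}{2604 - 9254} = \frac{1}{-6650} = - \frac{1}{6650}$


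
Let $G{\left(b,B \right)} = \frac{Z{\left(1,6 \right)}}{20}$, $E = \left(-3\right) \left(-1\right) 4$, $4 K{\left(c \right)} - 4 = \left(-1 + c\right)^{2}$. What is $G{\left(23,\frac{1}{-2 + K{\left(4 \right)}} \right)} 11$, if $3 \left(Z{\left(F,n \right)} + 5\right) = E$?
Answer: $- \frac{11}{20} \approx -0.55$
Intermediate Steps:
$K{\left(c \right)} = 1 + \frac{\left(-1 + c\right)^{2}}{4}$
$E = 12$ ($E = 3 \cdot 4 = 12$)
$Z{\left(F,n \right)} = -1$ ($Z{\left(F,n \right)} = -5 + \frac{1}{3} \cdot 12 = -5 + 4 = -1$)
$G{\left(b,B \right)} = - \frac{1}{20}$
$G{\left(23,\frac{1}{-2 + K{\left(4 \right)}} \right)} 11 = \left(- \frac{1}{20}\right) 11 = - \frac{11}{20}$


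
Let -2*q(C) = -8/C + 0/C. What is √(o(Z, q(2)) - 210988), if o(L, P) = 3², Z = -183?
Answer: I*√210979 ≈ 459.32*I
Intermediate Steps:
q(C) = 4/C (q(C) = -(-8/C + 0/C)/2 = -(-8/C + 0)/2 = -(-4)/C = 4/C)
o(L, P) = 9
√(o(Z, q(2)) - 210988) = √(9 - 210988) = √(-210979) = I*√210979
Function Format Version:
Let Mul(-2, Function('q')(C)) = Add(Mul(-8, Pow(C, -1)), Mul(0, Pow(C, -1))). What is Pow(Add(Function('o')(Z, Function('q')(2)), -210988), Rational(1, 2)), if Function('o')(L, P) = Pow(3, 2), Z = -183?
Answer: Mul(I, Pow(210979, Rational(1, 2))) ≈ Mul(459.32, I)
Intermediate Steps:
Function('q')(C) = Mul(4, Pow(C, -1)) (Function('q')(C) = Mul(Rational(-1, 2), Add(Mul(-8, Pow(C, -1)), Mul(0, Pow(C, -1)))) = Mul(Rational(-1, 2), Add(Mul(-8, Pow(C, -1)), 0)) = Mul(Rational(-1, 2), Mul(-8, Pow(C, -1))) = Mul(4, Pow(C, -1)))
Function('o')(L, P) = 9
Pow(Add(Function('o')(Z, Function('q')(2)), -210988), Rational(1, 2)) = Pow(Add(9, -210988), Rational(1, 2)) = Pow(-210979, Rational(1, 2)) = Mul(I, Pow(210979, Rational(1, 2)))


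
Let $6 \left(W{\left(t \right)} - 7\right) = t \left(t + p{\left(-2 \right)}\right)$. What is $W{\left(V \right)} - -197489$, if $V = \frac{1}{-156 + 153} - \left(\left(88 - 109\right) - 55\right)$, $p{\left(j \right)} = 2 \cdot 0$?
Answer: $\frac{10716313}{54} \approx 1.9845 \cdot 10^{5}$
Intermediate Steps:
$p{\left(j \right)} = 0$
$V = \frac{227}{3}$ ($V = \frac{1}{-3} - \left(-21 - 55\right) = - \frac{1}{3} - -76 = - \frac{1}{3} + 76 = \frac{227}{3} \approx 75.667$)
$W{\left(t \right)} = 7 + \frac{t^{2}}{6}$ ($W{\left(t \right)} = 7 + \frac{t \left(t + 0\right)}{6} = 7 + \frac{t t}{6} = 7 + \frac{t^{2}}{6}$)
$W{\left(V \right)} - -197489 = \left(7 + \frac{\left(\frac{227}{3}\right)^{2}}{6}\right) - -197489 = \left(7 + \frac{1}{6} \cdot \frac{51529}{9}\right) + 197489 = \left(7 + \frac{51529}{54}\right) + 197489 = \frac{51907}{54} + 197489 = \frac{10716313}{54}$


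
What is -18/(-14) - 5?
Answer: -26/7 ≈ -3.7143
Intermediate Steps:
-18/(-14) - 5 = -18*(-1)/14 - 5 = -9*(-⅐) - 5 = 9/7 - 5 = -26/7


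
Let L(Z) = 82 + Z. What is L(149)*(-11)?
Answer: -2541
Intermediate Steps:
L(149)*(-11) = (82 + 149)*(-11) = 231*(-11) = -2541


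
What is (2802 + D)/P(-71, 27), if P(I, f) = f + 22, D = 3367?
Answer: 6169/49 ≈ 125.90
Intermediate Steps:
P(I, f) = 22 + f
(2802 + D)/P(-71, 27) = (2802 + 3367)/(22 + 27) = 6169/49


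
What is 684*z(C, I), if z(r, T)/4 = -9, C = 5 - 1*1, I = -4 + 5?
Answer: -24624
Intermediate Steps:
I = 1
C = 4 (C = 5 - 1 = 4)
z(r, T) = -36 (z(r, T) = 4*(-9) = -36)
684*z(C, I) = 684*(-36) = -24624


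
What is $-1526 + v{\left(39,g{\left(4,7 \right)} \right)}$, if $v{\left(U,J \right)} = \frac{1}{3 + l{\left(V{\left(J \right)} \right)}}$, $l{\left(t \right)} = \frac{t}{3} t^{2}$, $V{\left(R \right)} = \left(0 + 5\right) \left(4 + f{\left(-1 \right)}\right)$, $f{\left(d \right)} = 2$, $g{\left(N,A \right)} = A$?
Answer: $- \frac{13738577}{9003} \approx -1526.0$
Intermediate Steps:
$V{\left(R \right)} = 30$ ($V{\left(R \right)} = \left(0 + 5\right) \left(4 + 2\right) = 5 \cdot 6 = 30$)
$l{\left(t \right)} = \frac{t^{3}}{3}$ ($l{\left(t \right)} = t \frac{1}{3} t^{2} = \frac{t}{3} t^{2} = \frac{t^{3}}{3}$)
$v{\left(U,J \right)} = \frac{1}{9003}$ ($v{\left(U,J \right)} = \frac{1}{3 + \frac{30^{3}}{3}} = \frac{1}{3 + \frac{1}{3} \cdot 27000} = \frac{1}{3 + 9000} = \frac{1}{9003}$)
$-1526 + v{\left(39,g{\left(4,7 \right)} \right)} = -1526 + \frac{1}{9003} = - \frac{13738577}{9003}$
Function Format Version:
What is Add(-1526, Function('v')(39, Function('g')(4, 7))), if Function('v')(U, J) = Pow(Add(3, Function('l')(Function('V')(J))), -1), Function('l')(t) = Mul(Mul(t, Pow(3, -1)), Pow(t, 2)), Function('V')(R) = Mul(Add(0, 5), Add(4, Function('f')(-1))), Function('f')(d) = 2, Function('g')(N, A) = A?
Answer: Rational(-13738577, 9003) ≈ -1526.0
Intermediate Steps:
Function('V')(R) = 30 (Function('V')(R) = Mul(Add(0, 5), Add(4, 2)) = Mul(5, 6) = 30)
Function('l')(t) = Mul(Rational(1, 3), Pow(t, 3)) (Function('l')(t) = Mul(Mul(t, Rational(1, 3)), Pow(t, 2)) = Mul(Mul(Rational(1, 3), t), Pow(t, 2)) = Mul(Rational(1, 3), Pow(t, 3)))
Function('v')(U, J) = Rational(1, 9003) (Function('v')(U, J) = Pow(Add(3, Mul(Rational(1, 3), Pow(30, 3))), -1) = Pow(Add(3, Mul(Rational(1, 3), 27000)), -1) = Pow(Add(3, 9000), -1) = Pow(9003, -1) = Rational(1, 9003))
Add(-1526, Function('v')(39, Function('g')(4, 7))) = Add(-1526, Rational(1, 9003)) = Rational(-13738577, 9003)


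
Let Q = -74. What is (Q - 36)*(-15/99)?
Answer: 50/3 ≈ 16.667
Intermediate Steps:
(Q - 36)*(-15/99) = (-74 - 36)*(-15/99) = -(-1650)/99 = -110*(-5/33) = 50/3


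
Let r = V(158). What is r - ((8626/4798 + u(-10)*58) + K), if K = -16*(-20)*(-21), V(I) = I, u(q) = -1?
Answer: 16635151/2399 ≈ 6934.2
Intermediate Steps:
K = -6720 (K = 320*(-21) = -6720)
r = 158
r - ((8626/4798 + u(-10)*58) + K) = 158 - ((8626/4798 - 1*58) - 6720) = 158 - ((8626*(1/4798) - 58) - 6720) = 158 - ((4313/2399 - 58) - 6720) = 158 - (-134829/2399 - 6720) = 158 - 1*(-16256109/2399) = 158 + 16256109/2399 = 16635151/2399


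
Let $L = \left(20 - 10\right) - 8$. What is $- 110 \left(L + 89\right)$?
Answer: $-10010$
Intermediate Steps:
$L = 2$ ($L = 10 - 8 = 2$)
$- 110 \left(L + 89\right) = - 110 \left(2 + 89\right) = \left(-110\right) 91 = -10010$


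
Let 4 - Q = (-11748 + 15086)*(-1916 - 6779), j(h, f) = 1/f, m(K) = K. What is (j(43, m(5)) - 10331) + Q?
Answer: 145067916/5 ≈ 2.9014e+7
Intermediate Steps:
Q = 29023914 (Q = 4 - (-11748 + 15086)*(-1916 - 6779) = 4 - 3338*(-8695) = 4 - 1*(-29023910) = 4 + 29023910 = 29023914)
(j(43, m(5)) - 10331) + Q = (1/5 - 10331) + 29023914 = (⅕ - 10331) + 29023914 = -51654/5 + 29023914 = 145067916/5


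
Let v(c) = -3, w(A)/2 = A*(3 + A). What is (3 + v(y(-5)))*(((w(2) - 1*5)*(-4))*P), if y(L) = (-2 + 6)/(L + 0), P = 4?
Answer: 0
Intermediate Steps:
w(A) = 2*A*(3 + A) (w(A) = 2*(A*(3 + A)) = 2*A*(3 + A))
y(L) = 4/L
(3 + v(y(-5)))*(((w(2) - 1*5)*(-4))*P) = (3 - 3)*(((2*2*(3 + 2) - 1*5)*(-4))*4) = 0*(((2*2*5 - 5)*(-4))*4) = 0*(((20 - 5)*(-4))*4) = 0*((15*(-4))*4) = 0*(-60*4) = 0*(-240) = 0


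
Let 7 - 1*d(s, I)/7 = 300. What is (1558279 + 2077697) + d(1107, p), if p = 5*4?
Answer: 3633925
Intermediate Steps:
p = 20
d(s, I) = -2051 (d(s, I) = 49 - 7*300 = 49 - 2100 = -2051)
(1558279 + 2077697) + d(1107, p) = (1558279 + 2077697) - 2051 = 3635976 - 2051 = 3633925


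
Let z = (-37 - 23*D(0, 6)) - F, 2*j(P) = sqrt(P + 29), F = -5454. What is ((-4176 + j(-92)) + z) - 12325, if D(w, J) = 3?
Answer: -11153 + 3*I*sqrt(7)/2 ≈ -11153.0 + 3.9686*I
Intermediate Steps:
j(P) = sqrt(29 + P)/2 (j(P) = sqrt(P + 29)/2 = sqrt(29 + P)/2)
z = 5348 (z = (-37 - 23*3) - 1*(-5454) = (-37 - 69) + 5454 = -106 + 5454 = 5348)
((-4176 + j(-92)) + z) - 12325 = ((-4176 + sqrt(29 - 92)/2) + 5348) - 12325 = ((-4176 + sqrt(-63)/2) + 5348) - 12325 = ((-4176 + (3*I*sqrt(7))/2) + 5348) - 12325 = ((-4176 + 3*I*sqrt(7)/2) + 5348) - 12325 = (1172 + 3*I*sqrt(7)/2) - 12325 = -11153 + 3*I*sqrt(7)/2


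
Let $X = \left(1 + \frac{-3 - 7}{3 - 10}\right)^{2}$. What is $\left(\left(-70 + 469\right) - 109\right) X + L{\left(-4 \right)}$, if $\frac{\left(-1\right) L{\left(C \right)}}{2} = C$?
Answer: $\frac{84202}{49} \approx 1718.4$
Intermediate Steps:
$L{\left(C \right)} = - 2 C$
$X = \frac{289}{49}$ ($X = \left(1 - \frac{10}{-7}\right)^{2} = \left(1 - - \frac{10}{7}\right)^{2} = \left(1 + \frac{10}{7}\right)^{2} = \left(\frac{17}{7}\right)^{2} = \frac{289}{49} \approx 5.898$)
$\left(\left(-70 + 469\right) - 109\right) X + L{\left(-4 \right)} = \left(\left(-70 + 469\right) - 109\right) \frac{289}{49} - -8 = \left(399 - 109\right) \frac{289}{49} + 8 = 290 \cdot \frac{289}{49} + 8 = \frac{83810}{49} + 8 = \frac{84202}{49}$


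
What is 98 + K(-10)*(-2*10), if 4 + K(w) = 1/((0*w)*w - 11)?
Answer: 1978/11 ≈ 179.82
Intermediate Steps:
K(w) = -45/11 (K(w) = -4 + 1/((0*w)*w - 11) = -4 + 1/(0*w - 11) = -4 + 1/(0 - 11) = -4 + 1/(-11) = -4 - 1/11 = -45/11)
98 + K(-10)*(-2*10) = 98 - (-90)*10/11 = 98 - 45/11*(-20) = 98 + 900/11 = 1978/11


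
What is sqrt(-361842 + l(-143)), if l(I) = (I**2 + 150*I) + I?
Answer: I*sqrt(362986) ≈ 602.48*I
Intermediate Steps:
l(I) = I**2 + 151*I
sqrt(-361842 + l(-143)) = sqrt(-361842 - 143*(151 - 143)) = sqrt(-361842 - 143*8) = sqrt(-361842 - 1144) = sqrt(-362986) = I*sqrt(362986)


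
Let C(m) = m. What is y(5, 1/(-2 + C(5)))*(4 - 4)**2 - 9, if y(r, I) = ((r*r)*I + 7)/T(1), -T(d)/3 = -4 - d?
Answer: -9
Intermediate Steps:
T(d) = 12 + 3*d (T(d) = -3*(-4 - d) = 12 + 3*d)
y(r, I) = 7/15 + I*r**2/15 (y(r, I) = ((r*r)*I + 7)/(12 + 3*1) = (r**2*I + 7)/(12 + 3) = (I*r**2 + 7)/15 = (7 + I*r**2)*(1/15) = 7/15 + I*r**2/15)
y(5, 1/(-2 + C(5)))*(4 - 4)**2 - 9 = (7/15 + (1/15)*5**2/(-2 + 5))*(4 - 4)**2 - 9 = (7/15 + (1/15)*25/3)*0**2 - 9 = (7/15 + (1/15)*(1/3)*25)*0 - 9 = (7/15 + 5/9)*0 - 9 = (46/45)*0 - 9 = 0 - 9 = -9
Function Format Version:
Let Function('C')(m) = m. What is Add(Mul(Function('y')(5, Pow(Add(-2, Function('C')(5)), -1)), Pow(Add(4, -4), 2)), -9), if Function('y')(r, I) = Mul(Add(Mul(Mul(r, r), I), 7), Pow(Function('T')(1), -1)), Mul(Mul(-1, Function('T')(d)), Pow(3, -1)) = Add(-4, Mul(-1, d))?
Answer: -9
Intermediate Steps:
Function('T')(d) = Add(12, Mul(3, d)) (Function('T')(d) = Mul(-3, Add(-4, Mul(-1, d))) = Add(12, Mul(3, d)))
Function('y')(r, I) = Add(Rational(7, 15), Mul(Rational(1, 15), I, Pow(r, 2))) (Function('y')(r, I) = Mul(Add(Mul(Mul(r, r), I), 7), Pow(Add(12, Mul(3, 1)), -1)) = Mul(Add(Mul(Pow(r, 2), I), 7), Pow(Add(12, 3), -1)) = Mul(Add(Mul(I, Pow(r, 2)), 7), Pow(15, -1)) = Mul(Add(7, Mul(I, Pow(r, 2))), Rational(1, 15)) = Add(Rational(7, 15), Mul(Rational(1, 15), I, Pow(r, 2))))
Add(Mul(Function('y')(5, Pow(Add(-2, Function('C')(5)), -1)), Pow(Add(4, -4), 2)), -9) = Add(Mul(Add(Rational(7, 15), Mul(Rational(1, 15), Pow(Add(-2, 5), -1), Pow(5, 2))), Pow(Add(4, -4), 2)), -9) = Add(Mul(Add(Rational(7, 15), Mul(Rational(1, 15), Pow(3, -1), 25)), Pow(0, 2)), -9) = Add(Mul(Add(Rational(7, 15), Mul(Rational(1, 15), Rational(1, 3), 25)), 0), -9) = Add(Mul(Add(Rational(7, 15), Rational(5, 9)), 0), -9) = Add(Mul(Rational(46, 45), 0), -9) = Add(0, -9) = -9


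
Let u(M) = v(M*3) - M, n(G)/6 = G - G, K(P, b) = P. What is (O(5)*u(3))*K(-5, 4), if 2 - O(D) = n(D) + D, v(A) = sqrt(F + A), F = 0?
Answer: 0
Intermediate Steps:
n(G) = 0 (n(G) = 6*(G - G) = 6*0 = 0)
v(A) = sqrt(A) (v(A) = sqrt(0 + A) = sqrt(A))
u(M) = -M + sqrt(3)*sqrt(M) (u(M) = sqrt(M*3) - M = sqrt(3*M) - M = sqrt(3)*sqrt(M) - M = -M + sqrt(3)*sqrt(M))
O(D) = 2 - D (O(D) = 2 - (0 + D) = 2 - D)
(O(5)*u(3))*K(-5, 4) = ((2 - 1*5)*(-1*3 + sqrt(3)*sqrt(3)))*(-5) = ((2 - 5)*(-3 + 3))*(-5) = -3*0*(-5) = 0*(-5) = 0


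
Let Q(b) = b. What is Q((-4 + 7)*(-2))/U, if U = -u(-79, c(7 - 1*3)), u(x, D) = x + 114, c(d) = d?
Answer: 6/35 ≈ 0.17143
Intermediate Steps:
u(x, D) = 114 + x
U = -35 (U = -(114 - 79) = -1*35 = -35)
Q((-4 + 7)*(-2))/U = ((-4 + 7)*(-2))/(-35) = (3*(-2))*(-1/35) = -6*(-1/35) = 6/35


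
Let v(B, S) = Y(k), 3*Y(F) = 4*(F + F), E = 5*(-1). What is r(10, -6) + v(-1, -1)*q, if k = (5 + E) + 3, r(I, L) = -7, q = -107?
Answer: -863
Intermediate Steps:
E = -5
k = 3 (k = (5 - 5) + 3 = 0 + 3 = 3)
Y(F) = 8*F/3 (Y(F) = (4*(F + F))/3 = (4*(2*F))/3 = (8*F)/3 = 8*F/3)
v(B, S) = 8 (v(B, S) = (8/3)*3 = 8)
r(10, -6) + v(-1, -1)*q = -7 + 8*(-107) = -7 - 856 = -863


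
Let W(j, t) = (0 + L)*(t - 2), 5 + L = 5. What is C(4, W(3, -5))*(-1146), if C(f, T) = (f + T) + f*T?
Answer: -4584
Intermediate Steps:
L = 0 (L = -5 + 5 = 0)
W(j, t) = 0 (W(j, t) = (0 + 0)*(t - 2) = 0*(-2 + t) = 0)
C(f, T) = T + f + T*f (C(f, T) = (T + f) + T*f = T + f + T*f)
C(4, W(3, -5))*(-1146) = (0 + 4 + 0*4)*(-1146) = (0 + 4 + 0)*(-1146) = 4*(-1146) = -4584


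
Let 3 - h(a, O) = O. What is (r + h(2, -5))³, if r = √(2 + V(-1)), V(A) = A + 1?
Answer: (8 + √2)³ ≈ 834.36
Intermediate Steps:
V(A) = 1 + A
h(a, O) = 3 - O
r = √2 (r = √(2 + (1 - 1)) = √(2 + 0) = √2 ≈ 1.4142)
(r + h(2, -5))³ = (√2 + (3 - 1*(-5)))³ = (√2 + (3 + 5))³ = (√2 + 8)³ = (8 + √2)³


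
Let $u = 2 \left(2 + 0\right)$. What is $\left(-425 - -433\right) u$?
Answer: $32$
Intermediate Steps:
$u = 4$ ($u = 2 \cdot 2 = 4$)
$\left(-425 - -433\right) u = \left(-425 - -433\right) 4 = \left(-425 + 433\right) 4 = 8 \cdot 4 = 32$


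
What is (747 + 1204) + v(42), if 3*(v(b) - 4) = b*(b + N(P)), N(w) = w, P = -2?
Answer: 2515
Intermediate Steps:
v(b) = 4 + b*(-2 + b)/3 (v(b) = 4 + (b*(b - 2))/3 = 4 + (b*(-2 + b))/3 = 4 + b*(-2 + b)/3)
(747 + 1204) + v(42) = (747 + 1204) + (4 - ⅔*42 + (⅓)*42²) = 1951 + (4 - 28 + (⅓)*1764) = 1951 + (4 - 28 + 588) = 1951 + 564 = 2515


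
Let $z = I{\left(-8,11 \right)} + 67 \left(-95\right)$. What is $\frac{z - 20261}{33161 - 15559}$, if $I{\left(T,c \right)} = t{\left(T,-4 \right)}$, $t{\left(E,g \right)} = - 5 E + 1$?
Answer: $- \frac{2045}{1354} \approx -1.5103$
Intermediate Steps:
$t{\left(E,g \right)} = 1 - 5 E$
$I{\left(T,c \right)} = 1 - 5 T$
$z = -6324$ ($z = \left(1 - -40\right) + 67 \left(-95\right) = \left(1 + 40\right) - 6365 = 41 - 6365 = -6324$)
$\frac{z - 20261}{33161 - 15559} = \frac{-6324 - 20261}{33161 - 15559} = - \frac{26585}{17602} = \left(-26585\right) \frac{1}{17602} = - \frac{2045}{1354}$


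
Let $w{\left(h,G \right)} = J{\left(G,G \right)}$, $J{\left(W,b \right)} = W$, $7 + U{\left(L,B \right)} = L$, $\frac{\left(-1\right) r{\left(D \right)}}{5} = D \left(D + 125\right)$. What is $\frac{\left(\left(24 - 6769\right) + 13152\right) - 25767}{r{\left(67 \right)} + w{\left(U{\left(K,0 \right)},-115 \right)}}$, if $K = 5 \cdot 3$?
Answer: $\frac{3872}{12887} \approx 0.30046$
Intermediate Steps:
$r{\left(D \right)} = - 5 D \left(125 + D\right)$ ($r{\left(D \right)} = - 5 D \left(D + 125\right) = - 5 D \left(125 + D\right)$)
$K = 15$
$U{\left(L,B \right)} = -7 + L$
$w{\left(h,G \right)} = G$
$\frac{\left(\left(24 - 6769\right) + 13152\right) - 25767}{r{\left(67 \right)} + w{\left(U{\left(K,0 \right)},-115 \right)}} = \frac{\left(\left(24 - 6769\right) + 13152\right) - 25767}{\left(-5\right) 67 \left(125 + 67\right) - 115} = \frac{\left(-6745 + 13152\right) - 25767}{\left(-5\right) 67 \cdot 192 - 115} = \frac{6407 - 25767}{-64320 - 115} = - \frac{19360}{-64435} = \left(-19360\right) \left(- \frac{1}{64435}\right) = \frac{3872}{12887}$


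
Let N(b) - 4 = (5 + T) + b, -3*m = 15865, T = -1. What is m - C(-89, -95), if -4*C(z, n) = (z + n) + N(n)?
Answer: -64273/12 ≈ -5356.1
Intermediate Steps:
m = -15865/3 (m = -1/3*15865 = -15865/3 ≈ -5288.3)
N(b) = 8 + b (N(b) = 4 + ((5 - 1) + b) = 4 + (4 + b) = 8 + b)
C(z, n) = -2 - n/2 - z/4 (C(z, n) = -((z + n) + (8 + n))/4 = -((n + z) + (8 + n))/4 = -(8 + z + 2*n)/4 = -2 - n/2 - z/4)
m - C(-89, -95) = -15865/3 - (-2 - 1/2*(-95) - 1/4*(-89)) = -15865/3 - (-2 + 95/2 + 89/4) = -15865/3 - 1*271/4 = -15865/3 - 271/4 = -64273/12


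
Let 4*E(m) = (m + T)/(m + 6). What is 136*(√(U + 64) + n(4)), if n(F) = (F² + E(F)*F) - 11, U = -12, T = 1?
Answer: 748 + 272*√13 ≈ 1728.7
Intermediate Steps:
E(m) = (1 + m)/(4*(6 + m)) (E(m) = ((m + 1)/(m + 6))/4 = ((1 + m)/(6 + m))/4 = (1 + m)/(4*(6 + m)))
n(F) = -11 + F² + F*(1 + F)/(4*(6 + F)) (n(F) = (F² + ((1 + F)/(4*(6 + F)))*F) - 11 = (F² + F*(1 + F)/(4*(6 + F))) - 11 = -11 + F² + F*(1 + F)/(4*(6 + F)))
136*(√(U + 64) + n(4)) = 136*(√(-12 + 64) + ((-11 + 4²)*(6 + 4) + (¼)*4*(1 + 4))/(6 + 4)) = 136*(√52 + ((-11 + 16)*10 + (¼)*4*5)/10) = 136*(2*√13 + (5*10 + 5)/10) = 136*(2*√13 + (50 + 5)/10) = 136*(2*√13 + (⅒)*55) = 136*(2*√13 + 11/2) = 136*(11/2 + 2*√13) = 748 + 272*√13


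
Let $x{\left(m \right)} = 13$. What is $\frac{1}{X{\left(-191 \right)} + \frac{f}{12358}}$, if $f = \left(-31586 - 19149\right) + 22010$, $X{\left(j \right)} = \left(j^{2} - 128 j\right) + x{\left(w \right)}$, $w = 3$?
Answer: $\frac{12358}{753092511} \approx 1.641 \cdot 10^{-5}$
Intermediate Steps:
$X{\left(j \right)} = 13 + j^{2} - 128 j$ ($X{\left(j \right)} = \left(j^{2} - 128 j\right) + 13 = 13 + j^{2} - 128 j$)
$f = -28725$ ($f = -50735 + 22010 = -28725$)
$\frac{1}{X{\left(-191 \right)} + \frac{f}{12358}} = \frac{1}{\left(13 + \left(-191\right)^{2} - -24448\right) - \frac{28725}{12358}} = \frac{1}{\left(13 + 36481 + 24448\right) - \frac{28725}{12358}} = \frac{1}{60942 - \frac{28725}{12358}} = \frac{1}{\frac{753092511}{12358}} = \frac{12358}{753092511}$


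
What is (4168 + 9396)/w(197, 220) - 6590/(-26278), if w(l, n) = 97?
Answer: 178537011/1274483 ≈ 140.09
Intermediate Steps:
(4168 + 9396)/w(197, 220) - 6590/(-26278) = (4168 + 9396)/97 - 6590/(-26278) = 13564*(1/97) - 6590*(-1/26278) = 13564/97 + 3295/13139 = 178537011/1274483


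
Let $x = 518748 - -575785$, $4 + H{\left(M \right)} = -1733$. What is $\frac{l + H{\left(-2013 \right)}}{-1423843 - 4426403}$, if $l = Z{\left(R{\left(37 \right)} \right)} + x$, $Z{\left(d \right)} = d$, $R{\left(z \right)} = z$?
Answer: $- \frac{1092833}{5850246} \approx -0.1868$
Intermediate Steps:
$H{\left(M \right)} = -1737$ ($H{\left(M \right)} = -4 - 1733 = -1737$)
$x = 1094533$ ($x = 518748 + 575785 = 1094533$)
$l = 1094570$ ($l = 37 + 1094533 = 1094570$)
$\frac{l + H{\left(-2013 \right)}}{-1423843 - 4426403} = \frac{1094570 - 1737}{-1423843 - 4426403} = \frac{1092833}{-5850246} = 1092833 \left(- \frac{1}{5850246}\right) = - \frac{1092833}{5850246}$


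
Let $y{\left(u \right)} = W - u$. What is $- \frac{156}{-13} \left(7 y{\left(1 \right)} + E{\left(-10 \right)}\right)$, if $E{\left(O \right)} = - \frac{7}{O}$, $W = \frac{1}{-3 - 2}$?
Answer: $- \frac{462}{5} \approx -92.4$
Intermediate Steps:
$W = - \frac{1}{5}$ ($W = \frac{1}{-5} = - \frac{1}{5} \approx -0.2$)
$y{\left(u \right)} = - \frac{1}{5} - u$
$- \frac{156}{-13} \left(7 y{\left(1 \right)} + E{\left(-10 \right)}\right) = - \frac{156}{-13} \left(7 \left(- \frac{1}{5} - 1\right) - \frac{7}{-10}\right) = \left(-156\right) \left(- \frac{1}{13}\right) \left(7 \left(- \frac{1}{5} - 1\right) - - \frac{7}{10}\right) = 12 \left(7 \left(- \frac{6}{5}\right) + \frac{7}{10}\right) = 12 \left(- \frac{42}{5} + \frac{7}{10}\right) = 12 \left(- \frac{77}{10}\right) = - \frac{462}{5}$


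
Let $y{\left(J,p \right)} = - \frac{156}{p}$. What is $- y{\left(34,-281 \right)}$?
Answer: $- \frac{156}{281} \approx -0.55516$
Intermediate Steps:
$- y{\left(34,-281 \right)} = - \frac{-156}{-281} = - \frac{\left(-156\right) \left(-1\right)}{281} = \left(-1\right) \frac{156}{281} = - \frac{156}{281}$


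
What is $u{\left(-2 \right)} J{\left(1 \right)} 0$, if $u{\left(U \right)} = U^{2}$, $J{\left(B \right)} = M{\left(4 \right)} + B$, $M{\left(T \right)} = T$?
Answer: $0$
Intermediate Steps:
$J{\left(B \right)} = 4 + B$
$u{\left(-2 \right)} J{\left(1 \right)} 0 = \left(-2\right)^{2} \left(4 + 1\right) 0 = 4 \cdot 5 \cdot 0 = 20 \cdot 0 = 0$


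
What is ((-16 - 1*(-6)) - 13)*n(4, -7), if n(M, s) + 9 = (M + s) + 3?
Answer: 207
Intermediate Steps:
n(M, s) = -6 + M + s (n(M, s) = -9 + ((M + s) + 3) = -9 + (3 + M + s) = -6 + M + s)
((-16 - 1*(-6)) - 13)*n(4, -7) = ((-16 - 1*(-6)) - 13)*(-6 + 4 - 7) = ((-16 + 6) - 13)*(-9) = (-10 - 13)*(-9) = -23*(-9) = 207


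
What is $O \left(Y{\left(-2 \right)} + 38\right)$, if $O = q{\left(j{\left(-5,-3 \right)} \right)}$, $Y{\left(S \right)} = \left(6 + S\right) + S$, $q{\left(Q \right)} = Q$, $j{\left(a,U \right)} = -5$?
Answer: $-200$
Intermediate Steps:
$Y{\left(S \right)} = 6 + 2 S$
$O = -5$
$O \left(Y{\left(-2 \right)} + 38\right) = - 5 \left(\left(6 + 2 \left(-2\right)\right) + 38\right) = - 5 \left(\left(6 - 4\right) + 38\right) = - 5 \left(2 + 38\right) = \left(-5\right) 40 = -200$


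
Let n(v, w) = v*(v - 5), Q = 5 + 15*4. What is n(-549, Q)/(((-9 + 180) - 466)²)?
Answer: 304146/87025 ≈ 3.4949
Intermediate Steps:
Q = 65 (Q = 5 + 60 = 65)
n(v, w) = v*(-5 + v)
n(-549, Q)/(((-9 + 180) - 466)²) = (-549*(-5 - 549))/(((-9 + 180) - 466)²) = (-549*(-554))/((171 - 466)²) = 304146/((-295)²) = 304146/87025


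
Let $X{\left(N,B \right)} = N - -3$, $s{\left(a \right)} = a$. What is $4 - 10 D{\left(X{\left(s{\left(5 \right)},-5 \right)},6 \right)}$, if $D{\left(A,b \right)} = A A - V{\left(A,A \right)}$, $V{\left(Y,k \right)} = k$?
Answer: $-556$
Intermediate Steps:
$X{\left(N,B \right)} = 3 + N$ ($X{\left(N,B \right)} = N + 3 = 3 + N$)
$D{\left(A,b \right)} = A^{2} - A$ ($D{\left(A,b \right)} = A A - A = A^{2} - A$)
$4 - 10 D{\left(X{\left(s{\left(5 \right)},-5 \right)},6 \right)} = 4 - 10 \left(3 + 5\right) \left(-1 + \left(3 + 5\right)\right) = 4 - 10 \cdot 8 \left(-1 + 8\right) = 4 - 10 \cdot 8 \cdot 7 = 4 - 560 = -556$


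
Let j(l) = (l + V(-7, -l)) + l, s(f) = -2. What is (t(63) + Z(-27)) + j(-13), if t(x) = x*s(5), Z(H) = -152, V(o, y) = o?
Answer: -311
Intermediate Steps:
t(x) = -2*x (t(x) = x*(-2) = -2*x)
j(l) = -7 + 2*l (j(l) = (l - 7) + l = (-7 + l) + l = -7 + 2*l)
(t(63) + Z(-27)) + j(-13) = (-2*63 - 152) + (-7 + 2*(-13)) = (-126 - 152) + (-7 - 26) = -278 - 33 = -311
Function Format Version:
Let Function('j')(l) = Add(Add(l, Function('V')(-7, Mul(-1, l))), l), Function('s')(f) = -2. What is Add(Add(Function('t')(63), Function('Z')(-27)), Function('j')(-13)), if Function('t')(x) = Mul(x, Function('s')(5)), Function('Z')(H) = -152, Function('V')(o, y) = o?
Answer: -311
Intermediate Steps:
Function('t')(x) = Mul(-2, x) (Function('t')(x) = Mul(x, -2) = Mul(-2, x))
Function('j')(l) = Add(-7, Mul(2, l)) (Function('j')(l) = Add(Add(l, -7), l) = Add(Add(-7, l), l) = Add(-7, Mul(2, l)))
Add(Add(Function('t')(63), Function('Z')(-27)), Function('j')(-13)) = Add(Add(Mul(-2, 63), -152), Add(-7, Mul(2, -13))) = Add(Add(-126, -152), Add(-7, -26)) = Add(-278, -33) = -311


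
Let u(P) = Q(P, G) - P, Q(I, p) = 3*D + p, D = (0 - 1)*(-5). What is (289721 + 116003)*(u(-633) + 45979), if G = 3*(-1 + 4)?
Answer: 18921344464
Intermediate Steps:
G = 9 (G = 3*3 = 9)
D = 5 (D = -1*(-5) = 5)
Q(I, p) = 15 + p (Q(I, p) = 3*5 + p = 15 + p)
u(P) = 24 - P (u(P) = (15 + 9) - P = 24 - P)
(289721 + 116003)*(u(-633) + 45979) = (289721 + 116003)*((24 - 1*(-633)) + 45979) = 405724*((24 + 633) + 45979) = 405724*(657 + 45979) = 405724*46636 = 18921344464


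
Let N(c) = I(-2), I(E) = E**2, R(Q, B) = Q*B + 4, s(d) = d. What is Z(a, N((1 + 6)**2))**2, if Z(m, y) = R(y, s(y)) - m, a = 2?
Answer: 324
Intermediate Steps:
R(Q, B) = 4 + B*Q (R(Q, B) = B*Q + 4 = 4 + B*Q)
N(c) = 4 (N(c) = (-2)**2 = 4)
Z(m, y) = 4 + y**2 - m (Z(m, y) = (4 + y*y) - m = (4 + y**2) - m = 4 + y**2 - m)
Z(a, N((1 + 6)**2))**2 = (4 + 4**2 - 1*2)**2 = (4 + 16 - 2)**2 = 18**2 = 324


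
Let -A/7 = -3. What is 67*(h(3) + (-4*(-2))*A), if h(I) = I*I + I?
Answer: 12060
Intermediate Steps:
A = 21 (A = -7*(-3) = 21)
h(I) = I + I² (h(I) = I² + I = I + I²)
67*(h(3) + (-4*(-2))*A) = 67*(3*(1 + 3) - 4*(-2)*21) = 67*(3*4 + 8*21) = 67*(12 + 168) = 67*180 = 12060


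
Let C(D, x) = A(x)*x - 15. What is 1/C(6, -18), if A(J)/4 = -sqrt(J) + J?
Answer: 427/578091 - 24*I*sqrt(2)/192697 ≈ 0.00073864 - 0.00017614*I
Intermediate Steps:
A(J) = -4*sqrt(J) + 4*J (A(J) = 4*(-sqrt(J) + J) = 4*(J - sqrt(J)) = -4*sqrt(J) + 4*J)
C(D, x) = -15 + x*(-4*sqrt(x) + 4*x) (C(D, x) = (-4*sqrt(x) + 4*x)*x - 15 = x*(-4*sqrt(x) + 4*x) - 15 = -15 + x*(-4*sqrt(x) + 4*x))
1/C(6, -18) = 1/(-15 - 4*(-18)*(sqrt(-18) - 1*(-18))) = 1/(-15 - 4*(-18)*(3*I*sqrt(2) + 18)) = 1/(-15 - 4*(-18)*(18 + 3*I*sqrt(2))) = 1/(-15 + (1296 + 216*I*sqrt(2))) = 1/(1281 + 216*I*sqrt(2))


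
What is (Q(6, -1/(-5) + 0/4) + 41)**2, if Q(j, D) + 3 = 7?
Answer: 2025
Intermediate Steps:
Q(j, D) = 4 (Q(j, D) = -3 + 7 = 4)
(Q(6, -1/(-5) + 0/4) + 41)**2 = (4 + 41)**2 = 45**2 = 2025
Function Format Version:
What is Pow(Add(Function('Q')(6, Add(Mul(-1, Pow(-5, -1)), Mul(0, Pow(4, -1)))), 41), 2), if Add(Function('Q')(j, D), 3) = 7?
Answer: 2025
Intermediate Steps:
Function('Q')(j, D) = 4 (Function('Q')(j, D) = Add(-3, 7) = 4)
Pow(Add(Function('Q')(6, Add(Mul(-1, Pow(-5, -1)), Mul(0, Pow(4, -1)))), 41), 2) = Pow(Add(4, 41), 2) = Pow(45, 2) = 2025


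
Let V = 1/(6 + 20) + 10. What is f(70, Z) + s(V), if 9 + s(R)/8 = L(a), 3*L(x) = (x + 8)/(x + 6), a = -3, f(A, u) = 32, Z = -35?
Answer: -320/9 ≈ -35.556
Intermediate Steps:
L(x) = (8 + x)/(3*(6 + x)) (L(x) = ((x + 8)/(x + 6))/3 = ((8 + x)/(6 + x))/3 = (8 + x)/(3*(6 + x)))
V = 261/26 (V = 1/26 + 10 = 261/26 ≈ 10.038)
s(R) = -608/9 (s(R) = -72 + 8*((8 - 3)/(3*(6 - 3))) = -72 + 8*((⅓)*5/3) = -72 + 8*((⅓)*(⅓)*5) = -72 + 8*(5/9) = -72 + 40/9 = -608/9)
f(70, Z) + s(V) = 32 - 608/9 = -320/9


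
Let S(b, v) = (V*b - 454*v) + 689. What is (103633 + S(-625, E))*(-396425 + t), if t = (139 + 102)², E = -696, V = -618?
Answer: -272893383264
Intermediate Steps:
t = 58081 (t = 241² = 58081)
S(b, v) = 689 - 618*b - 454*v (S(b, v) = (-618*b - 454*v) + 689 = 689 - 618*b - 454*v)
(103633 + S(-625, E))*(-396425 + t) = (103633 + (689 - 618*(-625) - 454*(-696)))*(-396425 + 58081) = (103633 + (689 + 386250 + 315984))*(-338344) = (103633 + 702923)*(-338344) = 806556*(-338344) = -272893383264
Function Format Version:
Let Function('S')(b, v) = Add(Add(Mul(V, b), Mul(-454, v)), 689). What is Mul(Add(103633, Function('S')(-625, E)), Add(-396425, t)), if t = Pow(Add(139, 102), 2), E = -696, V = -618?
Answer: -272893383264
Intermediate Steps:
t = 58081 (t = Pow(241, 2) = 58081)
Function('S')(b, v) = Add(689, Mul(-618, b), Mul(-454, v)) (Function('S')(b, v) = Add(Add(Mul(-618, b), Mul(-454, v)), 689) = Add(689, Mul(-618, b), Mul(-454, v)))
Mul(Add(103633, Function('S')(-625, E)), Add(-396425, t)) = Mul(Add(103633, Add(689, Mul(-618, -625), Mul(-454, -696))), Add(-396425, 58081)) = Mul(Add(103633, Add(689, 386250, 315984)), -338344) = Mul(Add(103633, 702923), -338344) = Mul(806556, -338344) = -272893383264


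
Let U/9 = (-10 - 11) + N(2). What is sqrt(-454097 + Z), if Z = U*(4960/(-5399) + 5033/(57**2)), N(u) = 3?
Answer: I*sqrt(4779474517163531)/102581 ≈ 673.94*I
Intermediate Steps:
U = -162 (U = 9*((-10 - 11) + 3) = 9*(-21 + 3) = 9*(-18) = -162)
Z = -199046286/1949039 (Z = -162*(4960/(-5399) + 5033/(57**2)) = -162*(4960*(-1/5399) + 5033/3249) = -162*(-4960/5399 + 5033*(1/3249)) = -162*(-4960/5399 + 5033/3249) = -162*11058127/17541351 = -199046286/1949039 ≈ -102.13)
sqrt(-454097 + Z) = sqrt(-454097 - 199046286/1949039) = sqrt(-885251809069/1949039) = I*sqrt(4779474517163531)/102581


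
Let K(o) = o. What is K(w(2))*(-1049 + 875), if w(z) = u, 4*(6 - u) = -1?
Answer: -2175/2 ≈ -1087.5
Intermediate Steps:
u = 25/4 (u = 6 - ¼*(-1) = 6 + ¼ = 25/4 ≈ 6.2500)
w(z) = 25/4
K(w(2))*(-1049 + 875) = 25*(-1049 + 875)/4 = (25/4)*(-174) = -2175/2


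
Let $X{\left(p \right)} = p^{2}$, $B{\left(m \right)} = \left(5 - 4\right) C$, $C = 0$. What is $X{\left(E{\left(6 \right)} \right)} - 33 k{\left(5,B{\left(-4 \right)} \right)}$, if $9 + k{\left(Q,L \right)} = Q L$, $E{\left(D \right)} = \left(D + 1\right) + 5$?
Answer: $441$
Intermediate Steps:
$B{\left(m \right)} = 0$ ($B{\left(m \right)} = \left(5 - 4\right) 0 = 1 \cdot 0 = 0$)
$E{\left(D \right)} = 6 + D$ ($E{\left(D \right)} = \left(1 + D\right) + 5 = 6 + D$)
$k{\left(Q,L \right)} = -9 + L Q$ ($k{\left(Q,L \right)} = -9 + Q L = -9 + L Q$)
$X{\left(E{\left(6 \right)} \right)} - 33 k{\left(5,B{\left(-4 \right)} \right)} = \left(6 + 6\right)^{2} - 33 \left(-9 + 0 \cdot 5\right) = 12^{2} - 33 \left(-9 + 0\right) = 144 - -297 = 144 + 297 = 441$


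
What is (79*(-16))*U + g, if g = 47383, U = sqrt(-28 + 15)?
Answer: 47383 - 1264*I*sqrt(13) ≈ 47383.0 - 4557.4*I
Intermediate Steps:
U = I*sqrt(13) (U = sqrt(-13) = I*sqrt(13) ≈ 3.6056*I)
(79*(-16))*U + g = (79*(-16))*(I*sqrt(13)) + 47383 = -1264*I*sqrt(13) + 47383 = 47383 - 1264*I*sqrt(13)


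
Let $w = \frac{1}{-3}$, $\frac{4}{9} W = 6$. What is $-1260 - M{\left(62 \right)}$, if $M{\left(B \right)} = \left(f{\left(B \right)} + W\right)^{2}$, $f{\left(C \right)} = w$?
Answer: $- \frac{51601}{36} \approx -1433.4$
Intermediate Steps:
$W = \frac{27}{2}$ ($W = \frac{9}{4} \cdot 6 = \frac{27}{2} \approx 13.5$)
$w = - \frac{1}{3} \approx -0.33333$
$f{\left(C \right)} = - \frac{1}{3}$
$M{\left(B \right)} = \frac{6241}{36}$ ($M{\left(B \right)} = \left(- \frac{1}{3} + \frac{27}{2}\right)^{2} = \left(\frac{79}{6}\right)^{2} = \frac{6241}{36}$)
$-1260 - M{\left(62 \right)} = -1260 - \frac{6241}{36} = - \frac{51601}{36}$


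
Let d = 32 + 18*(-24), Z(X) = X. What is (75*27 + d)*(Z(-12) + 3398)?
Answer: 5502250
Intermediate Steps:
d = -400 (d = 32 - 432 = -400)
(75*27 + d)*(Z(-12) + 3398) = (75*27 - 400)*(-12 + 3398) = (2025 - 400)*3386 = 1625*3386 = 5502250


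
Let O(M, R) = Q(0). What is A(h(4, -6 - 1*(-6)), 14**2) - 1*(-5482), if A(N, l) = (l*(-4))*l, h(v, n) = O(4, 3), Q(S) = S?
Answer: -148182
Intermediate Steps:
O(M, R) = 0
h(v, n) = 0
A(N, l) = -4*l**2 (A(N, l) = (-4*l)*l = -4*l**2)
A(h(4, -6 - 1*(-6)), 14**2) - 1*(-5482) = -4*(14**2)**2 - 1*(-5482) = -4*196**2 + 5482 = -4*38416 + 5482 = -153664 + 5482 = -148182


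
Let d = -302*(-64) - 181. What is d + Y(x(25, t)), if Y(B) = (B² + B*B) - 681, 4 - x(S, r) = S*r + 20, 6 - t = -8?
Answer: 286378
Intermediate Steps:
t = 14 (t = 6 - 1*(-8) = 6 + 8 = 14)
x(S, r) = -16 - S*r (x(S, r) = 4 - (S*r + 20) = 4 - (20 + S*r) = 4 + (-20 - S*r) = -16 - S*r)
d = 19147 (d = 19328 - 181 = 19147)
Y(B) = -681 + 2*B² (Y(B) = (B² + B²) - 681 = 2*B² - 681 = -681 + 2*B²)
d + Y(x(25, t)) = 19147 + (-681 + 2*(-16 - 1*25*14)²) = 19147 + (-681 + 2*(-16 - 350)²) = 19147 + (-681 + 2*(-366)²) = 19147 + (-681 + 2*133956) = 19147 + (-681 + 267912) = 19147 + 267231 = 286378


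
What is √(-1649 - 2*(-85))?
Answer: I*√1479 ≈ 38.458*I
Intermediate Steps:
√(-1649 - 2*(-85)) = √(-1649 + 170) = √(-1479) = I*√1479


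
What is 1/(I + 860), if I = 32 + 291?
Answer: 1/1183 ≈ 0.00084531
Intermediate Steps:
I = 323
1/(I + 860) = 1/(323 + 860) = 1/1183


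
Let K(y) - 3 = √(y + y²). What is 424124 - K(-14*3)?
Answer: 424121 - √1722 ≈ 4.2408e+5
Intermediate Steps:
K(y) = 3 + √(y + y²)
424124 - K(-14*3) = 424124 - (3 + √((-14*3)*(1 - 14*3))) = 424124 - (3 + √(-42*(1 - 42))) = 424124 - (3 + √(-42*(-41))) = 424124 - (3 + √1722) = 424124 + (-3 - √1722) = 424121 - √1722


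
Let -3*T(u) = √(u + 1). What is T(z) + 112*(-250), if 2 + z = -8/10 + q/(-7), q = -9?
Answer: -28000 - I*√70/35 ≈ -28000.0 - 0.23905*I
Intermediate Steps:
z = -53/35 (z = -2 + (-8/10 - 9/(-7)) = -2 + (-8*⅒ - 9*(-⅐)) = -2 + (-⅘ + 9/7) = -2 + 17/35 = -53/35 ≈ -1.5143)
T(u) = -√(1 + u)/3 (T(u) = -√(u + 1)/3 = -√(1 + u)/3)
T(z) + 112*(-250) = -√(1 - 53/35)/3 + 112*(-250) = -I*√70/35 - 28000 = -28000 - I*√70/35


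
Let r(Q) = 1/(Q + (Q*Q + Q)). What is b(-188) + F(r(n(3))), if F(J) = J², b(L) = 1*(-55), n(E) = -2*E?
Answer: -31679/576 ≈ -54.998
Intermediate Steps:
b(L) = -55
r(Q) = 1/(Q² + 2*Q) (r(Q) = 1/(Q + (Q² + Q)) = 1/(Q + (Q + Q²)) = 1/(Q² + 2*Q))
b(-188) + F(r(n(3))) = -55 + (1/(((-2*3))*(2 - 2*3)))² = -55 + (1/((-6)*(2 - 6)))² = -55 + (-⅙/(-4))² = -55 + (-⅙*(-¼))² = -55 + (1/24)² = -55 + 1/576 = -31679/576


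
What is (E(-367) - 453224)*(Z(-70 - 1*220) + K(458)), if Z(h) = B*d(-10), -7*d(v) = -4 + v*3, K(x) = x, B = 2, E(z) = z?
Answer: -1485056934/7 ≈ -2.1215e+8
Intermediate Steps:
d(v) = 4/7 - 3*v/7 (d(v) = -(-4 + v*3)/7 = -(-4 + 3*v)/7 = 4/7 - 3*v/7)
Z(h) = 68/7 (Z(h) = 2*(4/7 - 3/7*(-10)) = 2*(4/7 + 30/7) = 2*(34/7) = 68/7)
(E(-367) - 453224)*(Z(-70 - 1*220) + K(458)) = (-367 - 453224)*(68/7 + 458) = -453591*3274/7 = -1485056934/7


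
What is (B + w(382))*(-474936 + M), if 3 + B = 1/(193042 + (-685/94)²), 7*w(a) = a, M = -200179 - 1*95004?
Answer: -9680459506409379/243741191 ≈ -3.9716e+7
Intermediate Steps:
M = -295183 (M = -200179 - 95004 = -295183)
w(a) = a/7
B = -5118556175/1706188337 (B = -3 + 1/(193042 + (-685/94)²) = -3 + 1/(193042 + 469225/8836) = -3 + 1/(1706188337/8836) = -3 + 8836/1706188337 = -5118556175/1706188337 ≈ -3.0000)
(B + w(382))*(-474936 + M) = (-5118556175/1706188337 + (⅐)*382)*(-474936 - 295183) = (-5118556175/1706188337 + 382/7)*(-770119) = (87990578787/1706188337)*(-770119) = -9680459506409379/243741191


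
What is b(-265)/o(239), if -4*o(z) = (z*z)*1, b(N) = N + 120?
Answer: 580/57121 ≈ 0.010154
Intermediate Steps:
b(N) = 120 + N
o(z) = -z**2/4 (o(z) = -z*z/4 = -z**2/4)
b(-265)/o(239) = (120 - 265)/((-1/4*239**2)) = -145/((-1/4*57121)) = -145/(-57121/4) = -145*(-4/57121) = 580/57121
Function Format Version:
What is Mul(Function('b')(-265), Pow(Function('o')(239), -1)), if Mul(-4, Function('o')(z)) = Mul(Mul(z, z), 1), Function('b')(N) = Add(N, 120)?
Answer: Rational(580, 57121) ≈ 0.010154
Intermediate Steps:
Function('b')(N) = Add(120, N)
Function('o')(z) = Mul(Rational(-1, 4), Pow(z, 2)) (Function('o')(z) = Mul(Rational(-1, 4), Mul(Mul(z, z), 1)) = Mul(Rational(-1, 4), Mul(Pow(z, 2), 1)) = Mul(Rational(-1, 4), Pow(z, 2)))
Mul(Function('b')(-265), Pow(Function('o')(239), -1)) = Mul(Add(120, -265), Pow(Mul(Rational(-1, 4), Pow(239, 2)), -1)) = Mul(-145, Pow(Mul(Rational(-1, 4), 57121), -1)) = Mul(-145, Pow(Rational(-57121, 4), -1)) = Mul(-145, Rational(-4, 57121)) = Rational(580, 57121)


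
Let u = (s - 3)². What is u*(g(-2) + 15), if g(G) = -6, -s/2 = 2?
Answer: 441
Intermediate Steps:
s = -4 (s = -2*2 = -4)
u = 49 (u = (-4 - 3)² = (-7)² = 49)
u*(g(-2) + 15) = 49*(-6 + 15) = 49*9 = 441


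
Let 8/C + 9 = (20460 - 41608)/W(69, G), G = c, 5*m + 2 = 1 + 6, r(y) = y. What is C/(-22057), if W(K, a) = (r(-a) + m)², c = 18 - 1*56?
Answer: 12168/768399709 ≈ 1.5836e-5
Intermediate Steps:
m = 1 (m = -⅖ + (1 + 6)/5 = -⅖ + (⅕)*7 = -⅖ + 7/5 = 1)
c = -38 (c = 18 - 56 = -38)
G = -38
W(K, a) = (1 - a)² (W(K, a) = (-a + 1)² = (1 - a)²)
C = -12168/34837 (C = 8/(-9 + (20460 - 41608)/((-1 - 38)²)) = 8/(-9 - 21148/((-39)²)) = 8/(-9 - 21148/1521) = 8/(-34837/1521) = 8*(-1521/34837) = -12168/34837 ≈ -0.34928)
C/(-22057) = -12168/34837/(-22057) = -12168/34837*(-1/22057) = 12168/768399709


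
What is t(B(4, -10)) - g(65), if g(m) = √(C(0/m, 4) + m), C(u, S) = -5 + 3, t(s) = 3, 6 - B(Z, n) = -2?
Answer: 3 - 3*√7 ≈ -4.9373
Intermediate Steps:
B(Z, n) = 8 (B(Z, n) = 6 - 1*(-2) = 6 + 2 = 8)
C(u, S) = -2
g(m) = √(-2 + m)
t(B(4, -10)) - g(65) = 3 - √(-2 + 65) = 3 - √63 = 3 - 3*√7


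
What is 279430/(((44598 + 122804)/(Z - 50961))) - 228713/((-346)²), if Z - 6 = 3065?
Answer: -801033075323413/10020348916 ≈ -79941.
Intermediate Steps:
Z = 3071 (Z = 6 + 3065 = 3071)
279430/(((44598 + 122804)/(Z - 50961))) - 228713/((-346)²) = 279430/(((44598 + 122804)/(3071 - 50961))) - 228713/((-346)²) = 279430/((167402/(-47890))) - 228713/119716 = 279430/((167402*(-1/47890))) - 228713*1/119716 = 279430/(-83701/23945) - 228713/119716 = 279430*(-23945/83701) - 228713/119716 = -6690951350/83701 - 228713/119716 = -801033075323413/10020348916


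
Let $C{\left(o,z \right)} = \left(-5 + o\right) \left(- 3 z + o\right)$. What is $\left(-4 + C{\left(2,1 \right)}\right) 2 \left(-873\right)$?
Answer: $1746$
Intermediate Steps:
$C{\left(o,z \right)} = \left(-5 + o\right) \left(o - 3 z\right)$
$\left(-4 + C{\left(2,1 \right)}\right) 2 \left(-873\right) = \left(-4 + \left(2^{2} - 10 + 15 \cdot 1 - 6 \cdot 1\right)\right) 2 \left(-873\right) = \left(-4 + \left(4 - 10 + 15 - 6\right)\right) 2 \left(-873\right) = \left(-4 + 3\right) 2 \left(-873\right) = \left(-1\right) 2 \left(-873\right) = \left(-2\right) \left(-873\right) = 1746$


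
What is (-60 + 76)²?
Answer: 256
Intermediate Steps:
(-60 + 76)² = 16² = 256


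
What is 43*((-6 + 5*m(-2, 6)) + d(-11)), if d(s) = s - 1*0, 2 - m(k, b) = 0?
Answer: -301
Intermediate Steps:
m(k, b) = 2 (m(k, b) = 2 - 1*0 = 2 + 0 = 2)
d(s) = s (d(s) = s + 0 = s)
43*((-6 + 5*m(-2, 6)) + d(-11)) = 43*((-6 + 5*2) - 11) = 43*((-6 + 10) - 11) = 43*(4 - 11) = 43*(-7) = -301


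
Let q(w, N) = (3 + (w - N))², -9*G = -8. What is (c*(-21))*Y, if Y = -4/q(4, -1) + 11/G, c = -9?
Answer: 37233/16 ≈ 2327.1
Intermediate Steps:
G = 8/9 (G = -⅑*(-8) = 8/9 ≈ 0.88889)
q(w, N) = (3 + w - N)²
Y = 197/16 (Y = -4/(3 + 4 - 1*(-1))² + 11/(8/9) = -4/(3 + 4 + 1)² + 11*(9/8) = -4/(8²) + 99/8 = -4/64 + 99/8 = -4*1/64 + 99/8 = -1/16 + 99/8 = 197/16 ≈ 12.313)
(c*(-21))*Y = -9*(-21)*(197/16) = 189*(197/16) = 37233/16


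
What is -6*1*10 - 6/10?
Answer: -303/5 ≈ -60.600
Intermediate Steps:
-6*1*10 - 6/10 = -6*10 - 6*⅒ = -60 - ⅗ = -303/5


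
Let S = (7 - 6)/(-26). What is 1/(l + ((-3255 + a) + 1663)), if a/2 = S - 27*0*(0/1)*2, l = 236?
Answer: -13/17629 ≈ -0.00073742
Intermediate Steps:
S = -1/26 (S = 1*(-1/26) = -1/26 ≈ -0.038462)
a = -1/13 (a = 2*(-1/26 - 27*0*(0/1)*2) = 2*(-1/26 - 27*0*(0*1)*2) = 2*(-1/26 - 27*0*0*2) = 2*(-1/26 - 0*2) = 2*(-1/26 - 27*0) = 2*(-1/26 + 0) = 2*(-1/26) = -1/13 ≈ -0.076923)
1/(l + ((-3255 + a) + 1663)) = 1/(236 + ((-3255 - 1/13) + 1663)) = 1/(236 + (-42316/13 + 1663)) = 1/(236 - 20697/13) = 1/(-17629/13) = -13/17629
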